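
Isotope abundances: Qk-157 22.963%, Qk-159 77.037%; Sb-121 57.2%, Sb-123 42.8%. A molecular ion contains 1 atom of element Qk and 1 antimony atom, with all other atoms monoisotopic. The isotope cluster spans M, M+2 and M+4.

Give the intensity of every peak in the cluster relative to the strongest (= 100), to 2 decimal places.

Element Qk pattern (n=1): 0.22963 : 0.77037
Antimony pattern (n=1): 0.5720 : 0.4280
Convolve the two distributions (both contribute in 2-u steps):
  M: 0.22963×0.5720 = 0.131348
  M+2: 0.22963×0.4280 + 0.77037×0.5720 = 0.538933
  M+4: 0.77037×0.4280 = 0.329718
Scale to base peak (0.538933) = 100: 24.37 : 100.00 : 61.18

24.37 : 100.00 : 61.18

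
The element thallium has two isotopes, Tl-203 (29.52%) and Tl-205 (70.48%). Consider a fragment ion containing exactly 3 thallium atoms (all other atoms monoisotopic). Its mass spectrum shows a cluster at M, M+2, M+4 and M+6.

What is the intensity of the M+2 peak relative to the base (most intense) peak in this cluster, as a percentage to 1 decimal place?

Term probabilities: M 0.0257, M+2 0.1843, M+4 0.4399, M+6 0.3501. Base peak = M+4.
P(M+4) = C(3,2) × 0.2952^1 × 0.7048^2 = 3 × 0.2952 × 0.49674304 = 0.439916 (base)
P(M+2) = C(3,1) × 0.2952^2 × 0.7048^1 = 3 × 0.08714304 × 0.7048 = 0.184255
Relative intensity = 0.184255 / 0.439916 × 100 = 41.9

41.9%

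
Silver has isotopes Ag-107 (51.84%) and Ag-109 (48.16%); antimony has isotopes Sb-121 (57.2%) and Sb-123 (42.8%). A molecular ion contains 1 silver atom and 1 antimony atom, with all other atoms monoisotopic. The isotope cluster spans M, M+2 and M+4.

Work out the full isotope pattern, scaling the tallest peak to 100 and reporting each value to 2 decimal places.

Silver pattern (n=1): 0.5184 : 0.4816
Antimony pattern (n=1): 0.5720 : 0.4280
Convolve the two distributions (both contribute in 2-u steps):
  M: 0.5184×0.5720 = 0.296525
  M+2: 0.5184×0.4280 + 0.4816×0.5720 = 0.497350
  M+4: 0.4816×0.4280 = 0.206125
Scale to base peak (0.497350) = 100: 59.62 : 100.00 : 41.44

59.62 : 100.00 : 41.44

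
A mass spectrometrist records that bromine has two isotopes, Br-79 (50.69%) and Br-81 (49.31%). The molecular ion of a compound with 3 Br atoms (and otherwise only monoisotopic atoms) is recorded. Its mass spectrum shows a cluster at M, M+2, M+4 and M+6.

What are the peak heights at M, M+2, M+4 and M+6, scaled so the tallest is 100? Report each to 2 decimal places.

34.27 : 100.00 : 97.28 : 31.54

The 3 Br atoms are independent, so intensities follow the terms of (0.5069 + 0.4931)^3.
P(M) = 0.5069^3 = 0.130247
P(M+2) = 3 × 0.5069^2 × 0.4931^1 = 0.380103
P(M+4) = 3 × 0.5069^1 × 0.4931^2 = 0.369755
P(M+6) = 0.4931^3 = 0.119896
The M+2 peak is largest (0.380103); scaling to 100 gives 34.27 : 100.00 : 97.28 : 31.54.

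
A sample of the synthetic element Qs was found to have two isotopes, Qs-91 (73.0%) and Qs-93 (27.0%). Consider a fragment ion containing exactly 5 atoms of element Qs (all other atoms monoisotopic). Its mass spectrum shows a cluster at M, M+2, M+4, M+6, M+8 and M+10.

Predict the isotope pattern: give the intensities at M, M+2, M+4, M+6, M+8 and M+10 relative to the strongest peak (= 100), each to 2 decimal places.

Each Qs atom is independently Qs-91 (p = 0.730) or Qs-93 (q = 0.270); the cluster is the binomial expansion (p + q)^5.
P(M) = 0.730^5 = 0.207307
P(M+2) = 5 × 0.730^4 × 0.270^1 = 0.383376
P(M+4) = 10 × 0.730^3 × 0.270^2 = 0.283593
P(M+6) = 10 × 0.730^2 × 0.270^3 = 0.104891
P(M+8) = 5 × 0.730^1 × 0.270^4 = 0.019398
P(M+10) = 0.270^5 = 0.001435
The M+2 peak is largest (0.383376); scaling to 100 gives 54.07 : 100.00 : 73.97 : 27.36 : 5.06 : 0.37.

54.07 : 100.00 : 73.97 : 27.36 : 5.06 : 0.37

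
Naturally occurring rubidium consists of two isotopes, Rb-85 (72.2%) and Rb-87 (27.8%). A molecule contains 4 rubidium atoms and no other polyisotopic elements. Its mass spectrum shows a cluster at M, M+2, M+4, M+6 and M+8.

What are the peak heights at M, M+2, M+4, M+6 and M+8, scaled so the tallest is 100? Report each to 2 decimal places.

The 4 Rb atoms are independent, so intensities follow the terms of (0.722 + 0.278)^4.
P(M) = 0.722^4 = 0.271737
P(M+2) = 4 × 0.722^3 × 0.278^1 = 0.418520
P(M+4) = 6 × 0.722^2 × 0.278^2 = 0.241721
P(M+6) = 4 × 0.722^1 × 0.278^3 = 0.062049
P(M+8) = 0.278^4 = 0.005973
The M+2 peak is largest (0.418520); scaling to 100 gives 64.93 : 100.00 : 57.76 : 14.83 : 1.43.

64.93 : 100.00 : 57.76 : 14.83 : 1.43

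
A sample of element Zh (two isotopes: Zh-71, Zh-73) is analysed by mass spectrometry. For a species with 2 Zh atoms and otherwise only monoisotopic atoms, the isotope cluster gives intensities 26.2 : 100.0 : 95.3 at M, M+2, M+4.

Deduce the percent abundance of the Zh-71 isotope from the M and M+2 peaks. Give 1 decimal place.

34.4%

If p is the fraction of Zh that is Zh-71, then I(M+2)/I(M) = [C(2,1)·p^1·(1−p)] / p^2 = 2·(1−p)/p = 100.0/26.2 = 3.8168
(1−p)/p = 3.8168/2 = 1.9084  ⇒  p = 1/(1 + 1.9084) = 0.3438
Zh-71: 34.4%, Zh-73: 65.6%.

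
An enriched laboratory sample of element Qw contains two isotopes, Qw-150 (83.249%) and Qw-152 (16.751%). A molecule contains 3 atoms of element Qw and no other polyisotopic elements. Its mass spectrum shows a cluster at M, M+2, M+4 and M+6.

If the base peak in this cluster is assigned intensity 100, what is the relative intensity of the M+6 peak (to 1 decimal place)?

0.8

Binomial terms of (0.83249 + 0.16751)^3: M 0.5769, M+2 0.3483, M+4 0.0701, M+6 0.0047 → M is the base peak.
P(M) = C(3,0) × 0.83249^3 × 0.16751^0 = 1 × 0.57694854 × 1.0000 = 0.576949 (base)
P(M+6) = C(3,3) × 0.83249^0 × 0.16751^3 = 1 × 1.0000 × 0.00470026 = 0.004700
Relative intensity = 0.004700 / 0.576949 × 100 = 0.8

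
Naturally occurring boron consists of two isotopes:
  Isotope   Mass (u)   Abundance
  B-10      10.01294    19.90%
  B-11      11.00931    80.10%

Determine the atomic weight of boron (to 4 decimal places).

10.8110 u

Ar = Σ fᵢ·mᵢ = 0.1990 × 10.01294 + 0.8010 × 11.00931
= 1.992575 + 8.818457 = 10.811032 u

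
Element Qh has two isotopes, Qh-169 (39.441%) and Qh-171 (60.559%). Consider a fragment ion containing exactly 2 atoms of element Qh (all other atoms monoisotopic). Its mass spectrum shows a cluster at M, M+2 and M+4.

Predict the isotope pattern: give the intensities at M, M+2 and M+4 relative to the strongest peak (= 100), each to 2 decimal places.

Each Qh atom is independently Qh-169 (p = 0.39441) or Qh-171 (q = 0.60559); the cluster is the binomial expansion (p + q)^2.
P(M) = 0.39441^2 = 0.155559
P(M+2) = 2 × 0.39441^1 × 0.60559^1 = 0.477702
P(M+4) = 0.60559^2 = 0.366739
The M+2 peak is largest (0.477702); scaling to 100 gives 32.56 : 100.00 : 76.77.

32.56 : 100.00 : 76.77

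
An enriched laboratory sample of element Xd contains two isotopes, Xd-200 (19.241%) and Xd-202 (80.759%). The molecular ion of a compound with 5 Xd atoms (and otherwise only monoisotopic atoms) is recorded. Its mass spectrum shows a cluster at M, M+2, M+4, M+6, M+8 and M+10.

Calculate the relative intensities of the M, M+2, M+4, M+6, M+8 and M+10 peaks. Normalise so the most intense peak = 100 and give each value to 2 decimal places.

The 5 Xd atoms are independent, so intensities follow the terms of (0.19241 + 0.80759)^5.
P(M) = 0.19241^5 = 0.000264
P(M+2) = 5 × 0.19241^4 × 0.80759^1 = 0.005534
P(M+4) = 10 × 0.19241^3 × 0.80759^2 = 0.046458
P(M+6) = 10 × 0.19241^2 × 0.80759^3 = 0.194997
P(M+8) = 5 × 0.19241^1 × 0.80759^4 = 0.409224
P(M+10) = 0.80759^5 = 0.343522
The M+8 peak is largest (0.409224); scaling to 100 gives 0.06 : 1.35 : 11.35 : 47.65 : 100.00 : 83.94.

0.06 : 1.35 : 11.35 : 47.65 : 100.00 : 83.94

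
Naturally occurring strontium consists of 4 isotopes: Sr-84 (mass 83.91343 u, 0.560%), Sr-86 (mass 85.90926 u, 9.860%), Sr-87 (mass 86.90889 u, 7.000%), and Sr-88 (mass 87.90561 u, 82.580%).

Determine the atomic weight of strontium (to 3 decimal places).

Average mass = Σ (abundance × isotope mass) = 0.00560 × 83.91343 + 0.09860 × 85.90926 + 0.07000 × 86.90889 + 0.82580 × 87.90561
= 0.469915 + 8.470653 + 6.083622 + 72.592453 = 87.616643 u

87.617 u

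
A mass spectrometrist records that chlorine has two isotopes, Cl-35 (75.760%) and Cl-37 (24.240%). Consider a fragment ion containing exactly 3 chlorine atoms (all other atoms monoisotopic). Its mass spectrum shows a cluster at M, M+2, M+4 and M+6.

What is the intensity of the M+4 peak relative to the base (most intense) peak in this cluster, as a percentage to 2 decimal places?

Binomial terms of (0.75760 + 0.24240)^3: M 0.4348, M+2 0.4174, M+4 0.1335, M+6 0.0142 → M is the base peak.
P(M) = C(3,0) × 0.75760^3 × 0.24240^0 = 1 × 0.4348304 × 1.0000 = 0.434830 (base)
P(M+4) = C(3,2) × 0.75760^1 × 0.24240^2 = 3 × 0.7576 × 0.05875776 = 0.133545
Relative intensity = 0.133545 / 0.434830 × 100 = 30.71

30.71%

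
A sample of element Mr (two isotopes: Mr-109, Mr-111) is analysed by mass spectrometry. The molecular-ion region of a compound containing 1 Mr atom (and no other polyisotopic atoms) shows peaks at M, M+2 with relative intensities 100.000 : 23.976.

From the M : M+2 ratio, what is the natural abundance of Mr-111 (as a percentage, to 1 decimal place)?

Write p for the Mr-109 fraction. I(M+2)/I(M) = [C(1,1)·p^0·(1−p)] / p^1 = 1·(1−p)/p = 23.976/100.000 = 0.2398
(1−p)/p = 0.2398/1 = 0.2398  ⇒  p = 1/(1 + 0.2398) = 0.8066
Mr-109: 80.7%, Mr-111: 19.3%.

19.3%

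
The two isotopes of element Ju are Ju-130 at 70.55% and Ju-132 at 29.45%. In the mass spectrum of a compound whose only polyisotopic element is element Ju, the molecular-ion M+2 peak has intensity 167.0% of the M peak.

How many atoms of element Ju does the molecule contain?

4

For n independent Ju atoms, I(M+2)/I(M) = n · (abundance Ju-132) / (abundance Ju-130) = n · 0.2945/0.7055.
n = 1.670 × 0.7055/0.2945 = 4.00 ≈ 4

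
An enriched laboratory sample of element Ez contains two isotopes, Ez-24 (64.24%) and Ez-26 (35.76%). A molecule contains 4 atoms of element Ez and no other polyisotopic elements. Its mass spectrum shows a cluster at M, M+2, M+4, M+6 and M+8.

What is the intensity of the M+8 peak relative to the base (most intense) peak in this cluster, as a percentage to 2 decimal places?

4.31%

Term probabilities: M 0.1703, M+2 0.3792, M+4 0.3166, M+6 0.1175, M+8 0.0164. Base peak = M+2.
P(M+2) = C(4,1) × 0.6424^3 × 0.3576^1 = 4 × 0.26510419 × 0.3576 = 0.379205 (base)
P(M+8) = C(4,4) × 0.6424^0 × 0.3576^4 = 1 × 1.0000 × 0.01635272 = 0.016353
Relative intensity = 0.016353 / 0.379205 × 100 = 4.31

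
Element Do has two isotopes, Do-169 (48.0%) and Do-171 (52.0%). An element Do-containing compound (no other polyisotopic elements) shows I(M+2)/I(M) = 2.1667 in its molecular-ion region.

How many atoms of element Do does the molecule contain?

With n Do atoms, P(M+2)/P(M) = C(n,1)·p^(n−1)q / p^n = n·q/p = n · 0.520/0.480.
n = 2.1667 × 0.480/0.520 = 2.00 ≈ 2

2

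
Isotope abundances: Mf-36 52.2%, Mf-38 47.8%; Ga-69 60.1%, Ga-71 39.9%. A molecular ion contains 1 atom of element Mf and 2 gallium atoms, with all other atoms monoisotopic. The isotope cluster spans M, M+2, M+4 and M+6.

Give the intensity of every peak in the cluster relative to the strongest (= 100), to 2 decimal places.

44.57 : 100.00 : 73.84 : 17.99

Element Mf pattern (n=1): 0.5220 : 0.4780
Gallium pattern (n=2): 0.361201 : 0.479598 : 0.159201
Convolve the two distributions (both contribute in 2-u steps):
  M: 0.5220×0.361201 = 0.188547
  M+2: 0.5220×0.479598 + 0.4780×0.361201 = 0.423004
  M+4: 0.5220×0.159201 + 0.4780×0.479598 = 0.312351
  M+6: 0.4780×0.159201 = 0.076098
Scale to base peak (0.423004) = 100: 44.57 : 100.00 : 73.84 : 17.99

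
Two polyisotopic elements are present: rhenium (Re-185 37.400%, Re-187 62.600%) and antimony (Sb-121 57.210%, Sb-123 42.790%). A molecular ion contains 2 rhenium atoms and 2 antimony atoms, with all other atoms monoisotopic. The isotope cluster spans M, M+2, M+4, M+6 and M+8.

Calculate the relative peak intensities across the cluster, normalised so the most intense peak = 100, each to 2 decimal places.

Rhenium pattern (n=2): 0.139876 : 0.468248 : 0.391876
Antimony pattern (n=2): 0.32729841 : 0.48960318 : 0.18309841
Convolve the two distributions (both contribute in 2-u steps):
  M: 0.139876×0.32729841 = 0.045781
  M+2: 0.139876×0.48960318 + 0.468248×0.32729841 = 0.221741
  M+4: 0.139876×0.18309841 + 0.468248×0.48960318 + 0.391876×0.32729841 = 0.383127
  M+6: 0.468248×0.18309841 + 0.391876×0.48960318 = 0.277599
  M+8: 0.391876×0.18309841 = 0.071752
Scale to base peak (0.383127) = 100: 11.95 : 57.88 : 100.00 : 72.46 : 18.73

11.95 : 57.88 : 100.00 : 72.46 : 18.73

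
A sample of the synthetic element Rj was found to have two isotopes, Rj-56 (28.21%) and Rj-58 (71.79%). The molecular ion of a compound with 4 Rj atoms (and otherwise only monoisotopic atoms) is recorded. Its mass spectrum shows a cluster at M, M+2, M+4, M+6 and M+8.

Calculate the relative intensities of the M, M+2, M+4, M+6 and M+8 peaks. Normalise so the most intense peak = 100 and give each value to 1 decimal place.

1.5 : 15.4 : 58.9 : 100.0 : 63.6

Expanding (0.2821 + 0.7179)^4:
P(M) = 0.2821^4 = 0.006333
P(M+2) = 4 × 0.2821^3 × 0.7179^1 = 0.064466
P(M+4) = 6 × 0.2821^2 × 0.7179^2 = 0.246085
P(M+6) = 4 × 0.2821^1 × 0.7179^3 = 0.417499
P(M+8) = 0.7179^4 = 0.265617
The M+6 peak is largest (0.417499); scaling to 100 gives 1.5 : 15.4 : 58.9 : 100.0 : 63.6.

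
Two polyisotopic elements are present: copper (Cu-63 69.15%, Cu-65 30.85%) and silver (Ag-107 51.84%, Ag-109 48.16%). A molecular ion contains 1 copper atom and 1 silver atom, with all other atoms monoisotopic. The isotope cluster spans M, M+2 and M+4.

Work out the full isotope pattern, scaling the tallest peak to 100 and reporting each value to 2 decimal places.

72.72 : 100.00 : 30.14

Copper pattern (n=1): 0.6915 : 0.3085
Silver pattern (n=1): 0.5184 : 0.4816
Convolve the two distributions (both contribute in 2-u steps):
  M: 0.6915×0.5184 = 0.358474
  M+2: 0.6915×0.4816 + 0.3085×0.5184 = 0.492953
  M+4: 0.3085×0.4816 = 0.148574
Scale to base peak (0.492953) = 100: 72.72 : 100.00 : 30.14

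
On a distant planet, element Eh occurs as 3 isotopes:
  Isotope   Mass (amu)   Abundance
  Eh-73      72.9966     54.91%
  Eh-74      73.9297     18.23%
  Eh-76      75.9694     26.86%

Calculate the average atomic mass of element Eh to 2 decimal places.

73.97 amu

Ar = Σ fᵢ·mᵢ = 0.5491 × 72.9966 + 0.1823 × 73.9297 + 0.2686 × 75.9694
= 40.08243 + 13.47738 + 20.40538 = 73.96519 amu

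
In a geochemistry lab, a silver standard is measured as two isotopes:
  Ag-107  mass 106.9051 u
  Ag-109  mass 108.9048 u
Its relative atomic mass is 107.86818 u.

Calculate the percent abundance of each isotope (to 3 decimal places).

Ag-107: 51.839%, Ag-109: 48.161%

With x = fraction of Ag-107 (so Ag-109 is 1 − x):
106.9051·x + 108.9048·(1 − x) = 107.86818
(106.9051 − 108.9048)·x = 107.86818 − 108.9048
x = -1.03662 / -1.9997 = 0.51839 → 51.839% Ag-107, 48.161% Ag-109.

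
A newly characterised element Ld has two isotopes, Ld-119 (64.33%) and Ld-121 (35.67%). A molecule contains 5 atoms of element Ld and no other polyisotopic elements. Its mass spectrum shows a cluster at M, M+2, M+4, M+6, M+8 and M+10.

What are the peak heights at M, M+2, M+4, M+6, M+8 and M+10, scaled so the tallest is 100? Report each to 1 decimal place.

Each Ld atom is independently Ld-119 (p = 0.6433) or Ld-121 (q = 0.3567); the cluster is the binomial expansion (p + q)^5.
P(M) = 0.6433^5 = 0.110171
P(M+2) = 5 × 0.6433^4 × 0.3567^1 = 0.305441
P(M+4) = 10 × 0.6433^3 × 0.3567^2 = 0.338725
P(M+6) = 10 × 0.6433^2 × 0.3567^3 = 0.187818
P(M+8) = 5 × 0.6433^1 × 0.3567^4 = 0.052071
P(M+10) = 0.3567^5 = 0.005775
The M+4 peak is largest (0.338725); scaling to 100 gives 32.5 : 90.2 : 100.0 : 55.4 : 15.4 : 1.7.

32.5 : 90.2 : 100.0 : 55.4 : 15.4 : 1.7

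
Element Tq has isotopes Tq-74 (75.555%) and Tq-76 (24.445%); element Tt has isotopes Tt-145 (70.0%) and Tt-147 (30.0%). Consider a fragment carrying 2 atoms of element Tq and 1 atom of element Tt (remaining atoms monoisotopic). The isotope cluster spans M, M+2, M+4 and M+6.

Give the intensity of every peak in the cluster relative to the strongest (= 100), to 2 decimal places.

92.97 : 100.00 : 35.51 : 4.17

Element Tq pattern (n=2): 0.5708558 : 0.36938839 : 0.0597558
Element Tt pattern (n=1): 0.7000 : 0.3000
Convolve the two distributions (both contribute in 2-u steps):
  M: 0.5708558×0.7000 = 0.399599
  M+2: 0.5708558×0.3000 + 0.36938839×0.7000 = 0.429829
  M+4: 0.36938839×0.3000 + 0.0597558×0.7000 = 0.152646
  M+6: 0.0597558×0.3000 = 0.017927
Scale to base peak (0.429829) = 100: 92.97 : 100.00 : 35.51 : 4.17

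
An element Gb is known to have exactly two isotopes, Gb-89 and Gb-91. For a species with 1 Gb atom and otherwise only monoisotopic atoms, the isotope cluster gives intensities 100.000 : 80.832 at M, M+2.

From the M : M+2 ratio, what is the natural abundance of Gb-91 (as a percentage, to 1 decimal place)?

44.7%

Let p = fractional abundance of Gb-89. I(M+2)/I(M) = [C(1,1)·p^0·(1−p)] / p^1 = 1·(1−p)/p = 80.832/100.000 = 0.8083
(1−p)/p = 0.8083/1 = 0.8083  ⇒  p = 1/(1 + 0.8083) = 0.5530
Gb-89: 55.3%, Gb-91: 44.7%.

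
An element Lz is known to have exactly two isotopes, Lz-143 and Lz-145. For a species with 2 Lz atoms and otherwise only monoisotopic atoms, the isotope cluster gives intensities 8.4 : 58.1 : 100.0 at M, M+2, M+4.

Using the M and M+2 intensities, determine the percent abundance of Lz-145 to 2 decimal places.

77.57%

If p is the fraction of Lz that is Lz-143, then I(M+2)/I(M) = [C(2,1)·p^1·(1−p)] / p^2 = 2·(1−p)/p = 58.1/8.4 = 6.9167
(1−p)/p = 6.9167/2 = 3.4583  ⇒  p = 1/(1 + 3.4583) = 0.2243
Lz-143: 22.43%, Lz-145: 77.57%.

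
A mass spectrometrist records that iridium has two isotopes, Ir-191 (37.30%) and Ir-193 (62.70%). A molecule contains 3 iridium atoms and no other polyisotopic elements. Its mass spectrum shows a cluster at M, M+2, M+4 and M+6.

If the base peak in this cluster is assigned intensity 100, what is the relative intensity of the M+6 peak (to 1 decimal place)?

56.0

Binomial terms of (0.3730 + 0.6270)^3: M 0.0519, M+2 0.2617, M+4 0.4399, M+6 0.2465 → M+4 is the base peak.
P(M+4) = C(3,2) × 0.3730^1 × 0.6270^2 = 3 × 0.3730 × 0.393129 = 0.439911 (base)
P(M+6) = C(3,3) × 0.3730^0 × 0.6270^3 = 1 × 1.0000 × 0.24649188 = 0.246492
Relative intensity = 0.246492 / 0.439911 × 100 = 56.0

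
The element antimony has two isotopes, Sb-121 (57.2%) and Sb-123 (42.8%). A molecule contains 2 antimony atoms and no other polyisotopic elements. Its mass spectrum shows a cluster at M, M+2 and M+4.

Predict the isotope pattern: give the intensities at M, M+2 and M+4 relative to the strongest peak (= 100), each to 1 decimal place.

66.8 : 100.0 : 37.4

Each Sb atom is independently Sb-121 (p = 0.572) or Sb-123 (q = 0.428); the cluster is the binomial expansion (p + q)^2.
P(M) = 0.572^2 = 0.327184
P(M+2) = 2 × 0.572^1 × 0.428^1 = 0.489632
P(M+4) = 0.428^2 = 0.183184
The M+2 peak is largest (0.489632); scaling to 100 gives 66.8 : 100.0 : 37.4.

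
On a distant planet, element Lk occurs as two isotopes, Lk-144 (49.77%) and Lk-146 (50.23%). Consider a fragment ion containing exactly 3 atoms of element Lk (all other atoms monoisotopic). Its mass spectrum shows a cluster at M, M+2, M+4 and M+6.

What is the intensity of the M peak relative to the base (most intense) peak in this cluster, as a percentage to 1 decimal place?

Binomial terms of (0.4977 + 0.5023)^3: M 0.1233, M+2 0.3733, M+4 0.3767, M+6 0.1267 → M+4 is the base peak.
P(M+4) = C(3,2) × 0.4977^1 × 0.5023^2 = 3 × 0.4977 × 0.25230529 = 0.376717 (base)
P(M) = C(3,0) × 0.4977^3 × 0.5023^0 = 1 × 0.12328292 × 1.0000 = 0.123283
Relative intensity = 0.123283 / 0.376717 × 100 = 32.7

32.7%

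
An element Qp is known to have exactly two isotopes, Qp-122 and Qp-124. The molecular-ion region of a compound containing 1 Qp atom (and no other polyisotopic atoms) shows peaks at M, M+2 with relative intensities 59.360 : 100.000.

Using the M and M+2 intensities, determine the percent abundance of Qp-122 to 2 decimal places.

37.25%

If p is the fraction of Qp that is Qp-122, then I(M+2)/I(M) = [C(1,1)·p^0·(1−p)] / p^1 = 1·(1−p)/p = 100.000/59.360 = 1.6846
(1−p)/p = 1.6846/1 = 1.6846  ⇒  p = 1/(1 + 1.6846) = 0.3725
Qp-122: 37.25%, Qp-124: 62.75%.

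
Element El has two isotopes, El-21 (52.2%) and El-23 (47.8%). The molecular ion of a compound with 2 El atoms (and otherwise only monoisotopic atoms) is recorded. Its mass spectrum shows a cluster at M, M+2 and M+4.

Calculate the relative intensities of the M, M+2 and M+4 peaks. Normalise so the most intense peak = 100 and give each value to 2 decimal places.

54.60 : 100.00 : 45.79

Each El atom is independently El-21 (p = 0.522) or El-23 (q = 0.478); the cluster is the binomial expansion (p + q)^2.
P(M) = 0.522^2 = 0.272484
P(M+2) = 2 × 0.522^1 × 0.478^1 = 0.499032
P(M+4) = 0.478^2 = 0.228484
The M+2 peak is largest (0.499032); scaling to 100 gives 54.60 : 100.00 : 45.79.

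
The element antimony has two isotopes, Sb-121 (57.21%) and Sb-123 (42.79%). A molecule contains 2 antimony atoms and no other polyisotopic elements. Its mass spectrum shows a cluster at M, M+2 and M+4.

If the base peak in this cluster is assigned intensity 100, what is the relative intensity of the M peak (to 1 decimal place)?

66.8

Term probabilities: M 0.3273, M+2 0.4896, M+4 0.1831. Base peak = M+2.
P(M+2) = C(2,1) × 0.5721^1 × 0.4279^1 = 2 × 0.5721 × 0.4279 = 0.489603 (base)
P(M) = C(2,0) × 0.5721^2 × 0.4279^0 = 1 × 0.32729841 × 1.0000 = 0.327298
Relative intensity = 0.327298 / 0.489603 × 100 = 66.8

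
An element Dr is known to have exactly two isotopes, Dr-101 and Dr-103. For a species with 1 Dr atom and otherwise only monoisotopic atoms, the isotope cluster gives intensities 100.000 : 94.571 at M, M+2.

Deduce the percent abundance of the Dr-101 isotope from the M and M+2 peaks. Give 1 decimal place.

51.4%

Write p for the Dr-101 fraction. I(M+2)/I(M) = [C(1,1)·p^0·(1−p)] / p^1 = 1·(1−p)/p = 94.571/100.000 = 0.9457
(1−p)/p = 0.9457/1 = 0.9457  ⇒  p = 1/(1 + 0.9457) = 0.5140
Dr-101: 51.4%, Dr-103: 48.6%.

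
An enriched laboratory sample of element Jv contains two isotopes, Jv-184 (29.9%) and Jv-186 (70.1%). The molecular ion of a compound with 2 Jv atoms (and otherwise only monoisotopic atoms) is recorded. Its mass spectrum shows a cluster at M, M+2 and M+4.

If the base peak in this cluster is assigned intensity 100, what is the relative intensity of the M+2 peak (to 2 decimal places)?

85.31

(0.299 + 0.701)^2 gives M 0.0894, M+2 0.4192, M+4 0.4914; the largest is M+4.
P(M+4) = C(2,2) × 0.299^0 × 0.701^2 = 1 × 1.0000 × 0.491401 = 0.491401 (base)
P(M+2) = C(2,1) × 0.299^1 × 0.701^1 = 2 × 0.2990 × 0.7010 = 0.419198
Relative intensity = 0.419198 / 0.491401 × 100 = 85.31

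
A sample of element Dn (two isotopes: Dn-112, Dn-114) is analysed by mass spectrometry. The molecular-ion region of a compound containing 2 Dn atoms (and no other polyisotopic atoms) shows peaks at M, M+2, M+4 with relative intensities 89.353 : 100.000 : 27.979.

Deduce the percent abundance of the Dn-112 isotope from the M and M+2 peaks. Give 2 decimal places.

64.12%

Let p = fractional abundance of Dn-112. I(M+2)/I(M) = [C(2,1)·p^1·(1−p)] / p^2 = 2·(1−p)/p = 100.000/89.353 = 1.1192
(1−p)/p = 1.1192/2 = 0.5596  ⇒  p = 1/(1 + 0.5596) = 0.6412
Dn-112: 64.12%, Dn-114: 35.88%.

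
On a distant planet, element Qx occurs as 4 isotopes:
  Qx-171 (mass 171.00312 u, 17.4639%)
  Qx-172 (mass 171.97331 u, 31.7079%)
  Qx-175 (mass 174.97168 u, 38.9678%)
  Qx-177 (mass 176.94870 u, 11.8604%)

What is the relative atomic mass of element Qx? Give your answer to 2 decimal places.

Weight each isotope mass by its fractional abundance: 0.174639 × 171.00312 + 0.317079 × 171.97331 + 0.389678 × 174.97168 + 0.118604 × 176.94870
= 29.863814 + 54.529125 + 68.182614 + 20.986824 = 173.562377 u

173.56 u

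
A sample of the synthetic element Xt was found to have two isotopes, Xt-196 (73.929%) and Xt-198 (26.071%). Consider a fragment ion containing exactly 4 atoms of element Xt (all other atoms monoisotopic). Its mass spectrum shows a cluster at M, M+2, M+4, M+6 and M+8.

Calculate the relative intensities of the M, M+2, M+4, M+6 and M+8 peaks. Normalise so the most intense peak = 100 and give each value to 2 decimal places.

70.89 : 100.00 : 52.90 : 12.44 : 1.10

Expanding (0.73929 + 0.26071)^4:
P(M) = 0.73929^4 = 0.298717
P(M+2) = 4 × 0.73929^3 × 0.26071^1 = 0.421369
P(M+4) = 6 × 0.73929^2 × 0.26071^2 = 0.222893
P(M+6) = 4 × 0.73929^1 × 0.26071^3 = 0.052402
P(M+8) = 0.26071^4 = 0.004620
The M+2 peak is largest (0.421369); scaling to 100 gives 70.89 : 100.00 : 52.90 : 12.44 : 1.10.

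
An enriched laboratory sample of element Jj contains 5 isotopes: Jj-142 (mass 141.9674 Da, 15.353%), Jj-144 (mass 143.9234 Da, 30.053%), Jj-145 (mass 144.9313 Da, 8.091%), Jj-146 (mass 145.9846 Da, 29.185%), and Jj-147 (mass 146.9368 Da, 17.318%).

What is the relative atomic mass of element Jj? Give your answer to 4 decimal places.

Ar = Σ fᵢ·mᵢ = 0.15353 × 141.9674 + 0.30053 × 143.9234 + 0.08091 × 144.9313 + 0.29185 × 145.9846 + 0.17318 × 146.9368
= 21.79625 + 43.25330 + 11.72639 + 42.60561 + 25.44652 = 144.82807 Da

144.8281 Da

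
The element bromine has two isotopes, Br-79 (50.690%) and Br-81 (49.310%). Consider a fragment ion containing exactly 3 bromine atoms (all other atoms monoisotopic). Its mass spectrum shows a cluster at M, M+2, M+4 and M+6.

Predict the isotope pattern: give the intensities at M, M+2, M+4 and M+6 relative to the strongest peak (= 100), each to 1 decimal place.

The 3 Br atoms are independent, so intensities follow the terms of (0.50690 + 0.49310)^3.
P(M) = 0.50690^3 = 0.130247
P(M+2) = 3 × 0.50690^2 × 0.49310^1 = 0.380103
P(M+4) = 3 × 0.50690^1 × 0.49310^2 = 0.369755
P(M+6) = 0.49310^3 = 0.119896
The M+2 peak is largest (0.380103); scaling to 100 gives 34.3 : 100.0 : 97.3 : 31.5.

34.3 : 100.0 : 97.3 : 31.5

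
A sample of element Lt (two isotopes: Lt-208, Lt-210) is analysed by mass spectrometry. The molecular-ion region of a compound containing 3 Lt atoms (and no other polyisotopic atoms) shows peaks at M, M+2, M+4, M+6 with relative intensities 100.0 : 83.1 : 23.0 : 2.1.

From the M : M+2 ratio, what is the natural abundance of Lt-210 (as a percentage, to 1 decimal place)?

Let p = fractional abundance of Lt-208. I(M+2)/I(M) = [C(3,1)·p^2·(1−p)] / p^3 = 3·(1−p)/p = 83.1/100.0 = 0.8310
(1−p)/p = 0.8310/3 = 0.2770  ⇒  p = 1/(1 + 0.2770) = 0.7831
Lt-208: 78.3%, Lt-210: 21.7%.

21.7%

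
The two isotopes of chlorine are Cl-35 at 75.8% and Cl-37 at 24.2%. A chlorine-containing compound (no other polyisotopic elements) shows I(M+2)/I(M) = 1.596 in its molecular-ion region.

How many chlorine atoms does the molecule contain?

5

For n independent Cl atoms, I(M+2)/I(M) = n · (abundance Cl-37) / (abundance Cl-35) = n · 0.242/0.758.
n = 1.596 × 0.758/0.242 = 5.00 ≈ 5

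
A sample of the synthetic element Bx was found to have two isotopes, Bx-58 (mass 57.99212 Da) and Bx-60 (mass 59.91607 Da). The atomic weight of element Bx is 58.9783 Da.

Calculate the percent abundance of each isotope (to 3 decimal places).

Bx-58: 48.742%, Bx-60: 51.258%

Writing the weighted mean with unknown fraction x of Bx-58:
57.99212·x + 59.91607·(1 − x) = 58.9783
(57.99212 − 59.91607)·x = 58.9783 − 59.91607
x = -0.93777 / -1.92395 = 0.48742 → 48.742% Bx-58, 51.258% Bx-60.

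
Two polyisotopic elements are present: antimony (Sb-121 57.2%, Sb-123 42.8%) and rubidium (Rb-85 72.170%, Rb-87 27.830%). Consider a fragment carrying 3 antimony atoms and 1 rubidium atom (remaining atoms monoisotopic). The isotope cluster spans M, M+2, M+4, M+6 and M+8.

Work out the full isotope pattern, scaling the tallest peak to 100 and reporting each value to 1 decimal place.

38.0 : 100.0 : 96.8 : 40.6 : 6.1

Antimony pattern (n=3): 0.18714925 : 0.42010426 : 0.31434374 : 0.07840275
Rubidium pattern (n=1): 0.7217 : 0.2783
Convolve the two distributions (both contribute in 2-u steps):
  M: 0.18714925×0.7217 = 0.135066
  M+2: 0.18714925×0.2783 + 0.42010426×0.7217 = 0.355273
  M+4: 0.42010426×0.2783 + 0.31434374×0.7217 = 0.343777
  M+6: 0.31434374×0.2783 + 0.07840275×0.7217 = 0.144065
  M+8: 0.07840275×0.2783 = 0.021819
Scale to base peak (0.355273) = 100: 38.0 : 100.0 : 96.8 : 40.6 : 6.1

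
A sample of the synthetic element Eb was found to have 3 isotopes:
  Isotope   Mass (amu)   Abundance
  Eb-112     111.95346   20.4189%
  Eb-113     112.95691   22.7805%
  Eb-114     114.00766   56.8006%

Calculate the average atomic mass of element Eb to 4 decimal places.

Average mass = Σ (abundance × isotope mass) = 0.204189 × 111.95346 + 0.227805 × 112.95691 + 0.568006 × 114.00766
= 22.859665 + 25.732149 + 64.757035 = 113.348849 amu

113.3488 amu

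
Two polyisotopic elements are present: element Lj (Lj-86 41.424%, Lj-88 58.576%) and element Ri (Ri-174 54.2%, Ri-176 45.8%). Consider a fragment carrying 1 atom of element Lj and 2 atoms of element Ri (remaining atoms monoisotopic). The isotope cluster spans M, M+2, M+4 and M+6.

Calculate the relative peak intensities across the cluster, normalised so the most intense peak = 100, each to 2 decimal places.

Element Lj pattern (n=1): 0.41424 : 0.58576
Element Ri pattern (n=2): 0.293764 : 0.496472 : 0.209764
Convolve the two distributions (both contribute in 2-u steps):
  M: 0.41424×0.293764 = 0.121689
  M+2: 0.41424×0.496472 + 0.58576×0.293764 = 0.377734
  M+4: 0.41424×0.209764 + 0.58576×0.496472 = 0.377706
  M+6: 0.58576×0.209764 = 0.122871
Scale to base peak (0.377734) = 100: 32.22 : 100.00 : 99.99 : 32.53

32.22 : 100.00 : 99.99 : 32.53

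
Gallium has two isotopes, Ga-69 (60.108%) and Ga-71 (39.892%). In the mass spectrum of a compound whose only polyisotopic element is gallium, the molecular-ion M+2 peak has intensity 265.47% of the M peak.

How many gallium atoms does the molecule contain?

4

The M+2/M ratio from n Ga atoms is n · q/p = n · 0.39892/0.60108.
n = 2.6547 × 0.60108/0.39892 = 4.00 ≈ 4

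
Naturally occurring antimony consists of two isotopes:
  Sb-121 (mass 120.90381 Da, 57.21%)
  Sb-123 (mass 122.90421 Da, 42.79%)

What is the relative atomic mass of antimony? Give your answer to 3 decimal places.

121.760 Da

Ar = Σ fᵢ·mᵢ = 0.5721 × 120.90381 + 0.4279 × 122.90421
= 69.169070 + 52.590711 = 121.759781 Da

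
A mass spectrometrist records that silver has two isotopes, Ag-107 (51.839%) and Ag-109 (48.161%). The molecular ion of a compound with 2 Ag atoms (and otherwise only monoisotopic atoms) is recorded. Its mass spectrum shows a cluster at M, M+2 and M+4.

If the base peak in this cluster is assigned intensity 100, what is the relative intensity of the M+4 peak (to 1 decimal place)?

46.5

Binomial terms of (0.51839 + 0.48161)^2: M 0.2687, M+2 0.4993, M+4 0.2319 → M+2 is the base peak.
P(M+2) = C(2,1) × 0.51839^1 × 0.48161^1 = 2 × 0.51839 × 0.48161 = 0.499324 (base)
P(M+4) = C(2,2) × 0.51839^0 × 0.48161^2 = 1 × 1.0000 × 0.23194819 = 0.231948
Relative intensity = 0.231948 / 0.499324 × 100 = 46.5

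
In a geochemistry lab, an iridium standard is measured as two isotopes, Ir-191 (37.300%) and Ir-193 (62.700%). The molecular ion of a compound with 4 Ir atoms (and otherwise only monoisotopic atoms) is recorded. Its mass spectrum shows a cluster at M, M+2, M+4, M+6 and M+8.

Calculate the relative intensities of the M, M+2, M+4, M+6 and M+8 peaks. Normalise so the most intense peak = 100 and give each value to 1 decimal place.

5.3 : 35.4 : 89.2 : 100.0 : 42.0

Expanding (0.37300 + 0.62700)^4:
P(M) = 0.37300^4 = 0.019357
P(M+2) = 4 × 0.37300^3 × 0.62700^1 = 0.130153
P(M+4) = 6 × 0.37300^2 × 0.62700^2 = 0.328174
P(M+6) = 4 × 0.37300^1 × 0.62700^3 = 0.367766
P(M+8) = 0.62700^4 = 0.154550
The M+6 peak is largest (0.367766); scaling to 100 gives 5.3 : 35.4 : 89.2 : 100.0 : 42.0.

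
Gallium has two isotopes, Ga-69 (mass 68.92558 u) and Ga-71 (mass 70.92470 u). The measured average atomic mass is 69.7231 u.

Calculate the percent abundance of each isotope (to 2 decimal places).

With x = fraction of Ga-69 (so Ga-71 is 1 − x):
68.92558·x + 70.92470·(1 − x) = 69.7231
(68.92558 − 70.92470)·x = 69.7231 − 70.92470
x = -1.20160 / -1.99912 = 0.60106 → 60.11% Ga-69, 39.89% Ga-71.

Ga-69: 60.11%, Ga-71: 39.89%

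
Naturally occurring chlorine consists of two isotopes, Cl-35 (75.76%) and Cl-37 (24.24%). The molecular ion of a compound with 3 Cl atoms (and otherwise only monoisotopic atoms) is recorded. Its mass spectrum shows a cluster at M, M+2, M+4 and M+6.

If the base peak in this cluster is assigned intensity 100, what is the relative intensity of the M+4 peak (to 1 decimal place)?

Binomial terms of (0.7576 + 0.2424)^3: M 0.4348, M+2 0.4174, M+4 0.1335, M+6 0.0142 → M is the base peak.
P(M) = C(3,0) × 0.7576^3 × 0.2424^0 = 1 × 0.4348304 × 1.0000 = 0.434830 (base)
P(M+4) = C(3,2) × 0.7576^1 × 0.2424^2 = 3 × 0.7576 × 0.05875776 = 0.133545
Relative intensity = 0.133545 / 0.434830 × 100 = 30.7

30.7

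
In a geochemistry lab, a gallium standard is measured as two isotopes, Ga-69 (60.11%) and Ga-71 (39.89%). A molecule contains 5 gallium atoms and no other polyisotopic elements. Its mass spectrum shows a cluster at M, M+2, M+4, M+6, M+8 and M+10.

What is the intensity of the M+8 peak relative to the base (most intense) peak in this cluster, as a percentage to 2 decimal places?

(0.6011 + 0.3989)^5 gives M 0.0785, M+2 0.2604, M+4 0.3456, M+6 0.2293, M+8 0.0761, M+10 0.0101; the largest is M+4.
P(M+4) = C(5,2) × 0.6011^3 × 0.3989^2 = 10 × 0.21719018 × 0.15912121 = 0.345596 (base)
P(M+8) = C(5,4) × 0.6011^1 × 0.3989^4 = 5 × 0.6011 × 0.02531956 = 0.076098
Relative intensity = 0.076098 / 0.345596 × 100 = 22.02

22.02%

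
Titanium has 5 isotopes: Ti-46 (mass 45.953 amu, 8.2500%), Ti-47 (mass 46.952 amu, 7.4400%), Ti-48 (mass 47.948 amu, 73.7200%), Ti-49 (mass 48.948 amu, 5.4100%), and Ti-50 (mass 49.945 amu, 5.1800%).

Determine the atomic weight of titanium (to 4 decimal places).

47.8669 amu

The abundance-weighted mean is 0.082500 × 45.953 + 0.074400 × 46.952 + 0.737200 × 47.948 + 0.054100 × 48.948 + 0.051800 × 49.945
= 3.79112 + 3.49323 + 35.34727 + 2.64809 + 2.58715 = 47.86686 amu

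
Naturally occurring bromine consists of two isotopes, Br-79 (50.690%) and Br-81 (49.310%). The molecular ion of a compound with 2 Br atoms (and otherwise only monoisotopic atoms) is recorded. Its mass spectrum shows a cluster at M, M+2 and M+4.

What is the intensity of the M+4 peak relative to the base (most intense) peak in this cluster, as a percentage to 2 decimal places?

Term probabilities: M 0.2569, M+2 0.4999, M+4 0.2431. Base peak = M+2.
P(M+2) = C(2,1) × 0.50690^1 × 0.49310^1 = 2 × 0.5069 × 0.4931 = 0.499905 (base)
P(M+4) = C(2,2) × 0.50690^0 × 0.49310^2 = 1 × 1.0000 × 0.24314761 = 0.243148
Relative intensity = 0.243148 / 0.499905 × 100 = 48.64

48.64%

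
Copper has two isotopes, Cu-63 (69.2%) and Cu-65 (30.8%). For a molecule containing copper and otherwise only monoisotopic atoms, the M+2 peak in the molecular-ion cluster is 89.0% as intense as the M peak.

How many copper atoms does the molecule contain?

For n independent Cu atoms, I(M+2)/I(M) = n · (abundance Cu-65) / (abundance Cu-63) = n · 0.308/0.692.
n = 0.890 × 0.692/0.308 = 2.00 ≈ 2

2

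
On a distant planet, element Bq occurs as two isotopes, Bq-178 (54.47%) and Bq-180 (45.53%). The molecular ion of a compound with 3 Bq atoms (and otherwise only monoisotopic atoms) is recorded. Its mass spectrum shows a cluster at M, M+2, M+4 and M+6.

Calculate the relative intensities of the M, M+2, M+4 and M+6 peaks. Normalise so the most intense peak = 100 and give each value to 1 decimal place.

39.9 : 100.0 : 83.6 : 23.3

Expanding (0.5447 + 0.4553)^3:
P(M) = 0.5447^3 = 0.161611
P(M+2) = 3 × 0.5447^2 × 0.4553^1 = 0.405260
P(M+4) = 3 × 0.5447^1 × 0.4553^2 = 0.338746
P(M+6) = 0.4553^3 = 0.094383
The M+2 peak is largest (0.405260); scaling to 100 gives 39.9 : 100.0 : 83.6 : 23.3.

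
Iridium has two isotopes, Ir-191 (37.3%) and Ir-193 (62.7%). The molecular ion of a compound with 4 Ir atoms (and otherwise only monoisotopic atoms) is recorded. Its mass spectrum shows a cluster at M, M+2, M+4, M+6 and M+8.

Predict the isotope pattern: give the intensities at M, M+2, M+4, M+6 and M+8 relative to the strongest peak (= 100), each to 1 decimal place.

Each Ir atom is independently Ir-191 (p = 0.373) or Ir-193 (q = 0.627); the cluster is the binomial expansion (p + q)^4.
P(M) = 0.373^4 = 0.019357
P(M+2) = 4 × 0.373^3 × 0.627^1 = 0.130153
P(M+4) = 6 × 0.373^2 × 0.627^2 = 0.328174
P(M+6) = 4 × 0.373^1 × 0.627^3 = 0.367766
P(M+8) = 0.627^4 = 0.154550
The M+6 peak is largest (0.367766); scaling to 100 gives 5.3 : 35.4 : 89.2 : 100.0 : 42.0.

5.3 : 35.4 : 89.2 : 100.0 : 42.0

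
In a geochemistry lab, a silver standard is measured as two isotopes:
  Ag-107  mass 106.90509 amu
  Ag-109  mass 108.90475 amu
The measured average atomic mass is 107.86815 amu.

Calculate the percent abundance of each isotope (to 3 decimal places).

With x = fraction of Ag-107 (so Ag-109 is 1 − x):
106.90509·x + 108.90475·(1 − x) = 107.86815
(106.90509 − 108.90475)·x = 107.86815 − 108.90475
x = -1.03660 / -1.99966 = 0.51839 → 51.839% Ag-107, 48.161% Ag-109.

Ag-107: 51.839%, Ag-109: 48.161%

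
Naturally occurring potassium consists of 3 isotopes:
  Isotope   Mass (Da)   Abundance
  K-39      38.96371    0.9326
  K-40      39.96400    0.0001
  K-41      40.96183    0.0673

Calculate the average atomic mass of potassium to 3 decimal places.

Weight each isotope mass by its fractional abundance: 0.9326 × 38.96371 + 0.0001 × 39.96400 + 0.0673 × 40.96183
= 36.337556 + 0.003996 + 2.756731 = 39.098283 Da

39.098 Da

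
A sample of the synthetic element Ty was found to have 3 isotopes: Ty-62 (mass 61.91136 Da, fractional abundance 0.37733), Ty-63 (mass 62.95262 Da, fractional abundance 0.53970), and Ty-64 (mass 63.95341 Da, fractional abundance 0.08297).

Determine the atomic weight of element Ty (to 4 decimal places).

62.6428 Da

Ar = Σ fᵢ·mᵢ = 0.37733 × 61.91136 + 0.53970 × 62.95262 + 0.08297 × 63.95341
= 23.361013 + 33.975529 + 5.306214 = 62.642756 Da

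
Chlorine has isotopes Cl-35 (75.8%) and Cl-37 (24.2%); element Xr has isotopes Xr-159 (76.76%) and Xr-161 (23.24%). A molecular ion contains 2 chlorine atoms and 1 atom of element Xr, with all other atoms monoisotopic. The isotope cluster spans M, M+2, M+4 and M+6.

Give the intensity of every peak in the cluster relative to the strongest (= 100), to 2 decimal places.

Chlorine pattern (n=2): 0.574564 : 0.366872 : 0.058564
Element Xr pattern (n=1): 0.7676 : 0.2324
Convolve the two distributions (both contribute in 2-u steps):
  M: 0.574564×0.7676 = 0.441035
  M+2: 0.574564×0.2324 + 0.366872×0.7676 = 0.415140
  M+4: 0.366872×0.2324 + 0.058564×0.7676 = 0.130215
  M+6: 0.058564×0.2324 = 0.013610
Scale to base peak (0.441035) = 100: 100.00 : 94.13 : 29.52 : 3.09

100.00 : 94.13 : 29.52 : 3.09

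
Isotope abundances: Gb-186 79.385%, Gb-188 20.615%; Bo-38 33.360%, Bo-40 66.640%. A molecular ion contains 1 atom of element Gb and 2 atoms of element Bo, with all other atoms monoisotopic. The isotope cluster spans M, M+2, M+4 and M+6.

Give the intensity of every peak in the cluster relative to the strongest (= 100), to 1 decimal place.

19.9 : 84.6 : 100.0 : 20.6

Element Gb pattern (n=1): 0.79385 : 0.20615
Element Bo pattern (n=2): 0.11128896 : 0.44462208 : 0.44408896
Convolve the two distributions (both contribute in 2-u steps):
  M: 0.79385×0.11128896 = 0.088347
  M+2: 0.79385×0.44462208 + 0.20615×0.11128896 = 0.375905
  M+4: 0.79385×0.44408896 + 0.20615×0.44462208 = 0.444199
  M+6: 0.20615×0.44408896 = 0.091549
Scale to base peak (0.444199) = 100: 19.9 : 84.6 : 100.0 : 20.6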